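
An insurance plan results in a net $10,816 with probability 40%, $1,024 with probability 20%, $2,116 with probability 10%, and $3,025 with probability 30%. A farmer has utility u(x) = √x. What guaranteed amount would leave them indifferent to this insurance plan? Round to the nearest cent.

$4,774.81

E[u] = 0.4·√10816 + 0.2·√1024 + 0.1·√2116 + 0.3·√3025 = 0.4·104 + 0.2·32 + 0.1·46 + 0.3·55 = 69.1
CE = (69.1)² = 4774.81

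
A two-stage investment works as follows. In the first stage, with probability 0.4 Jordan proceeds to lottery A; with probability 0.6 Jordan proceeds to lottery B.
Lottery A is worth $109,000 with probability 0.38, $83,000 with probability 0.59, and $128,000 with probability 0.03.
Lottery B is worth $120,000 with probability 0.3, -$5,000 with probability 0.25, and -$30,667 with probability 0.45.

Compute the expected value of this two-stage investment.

EV(A) = 0.38 × 109000 + 0.59 × 83000 + 0.03 × 128000 = 41420 + 48970 + 3840 = 94230
EV(B) = 0.3 × 120000 + 0.25 × (-5000) + 0.45 × (-30667) = 36000 − 1250 − 13800.15 = 20949.85
Overall = 0.4 × 94230 + 0.6 × 20949.85 = 37692 + 12569.91 = 50261.91

$50,261.91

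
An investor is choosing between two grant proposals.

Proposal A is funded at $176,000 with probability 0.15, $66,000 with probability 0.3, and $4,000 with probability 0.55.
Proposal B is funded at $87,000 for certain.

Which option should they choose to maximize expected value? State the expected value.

Proposal B ($87,000)

Proposal A = 0.15 × 176000 + 0.3 × 66000 + 0.55 × 4000 = 26400 + 19800 + 2200 = 48400
Proposal B: 87000 (certain)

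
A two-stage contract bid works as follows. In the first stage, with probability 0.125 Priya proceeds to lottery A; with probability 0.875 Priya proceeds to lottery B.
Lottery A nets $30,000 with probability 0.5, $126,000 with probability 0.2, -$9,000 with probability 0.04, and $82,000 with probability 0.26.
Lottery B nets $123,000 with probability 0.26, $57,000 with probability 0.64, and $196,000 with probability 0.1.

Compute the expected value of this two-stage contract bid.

EV(A) = 0.5 × 30000 + 0.2 × 126000 + 0.04 × (-9000) + 0.26 × 82000 = 15000 + 25200 − 360 + 21320 = 61160
EV(B) = 0.26 × 123000 + 0.64 × 57000 + 0.1 × 196000 = 31980 + 36480 + 19600 = 88060
Overall = 0.125 × 61160 + 0.875 × 88060 = 7645 + 77052.5 = 84697.5

$84,697.50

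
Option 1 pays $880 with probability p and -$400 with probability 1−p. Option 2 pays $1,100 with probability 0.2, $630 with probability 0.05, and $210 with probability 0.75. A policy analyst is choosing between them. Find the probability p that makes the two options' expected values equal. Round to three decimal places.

p = 0.632

EV(Option 2) = 0.2 × 1100 + 0.05 × 630 + 0.75 × 210 = 220 + 31.5 + 157.5 = 409
p·880 + (1−p)·(-400) = 409
1280p − 400 = 409
p = (409 + 400) / 1280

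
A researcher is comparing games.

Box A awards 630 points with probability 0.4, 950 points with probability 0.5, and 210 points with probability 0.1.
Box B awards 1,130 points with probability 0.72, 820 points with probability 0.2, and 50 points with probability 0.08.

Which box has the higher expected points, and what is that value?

Box B (981.6 points)

Box A = 0.4 × 630 + 0.5 × 950 + 0.1 × 210 = 252 + 475 + 21 = 748
Box B = 0.72 × 1130 + 0.2 × 820 + 0.08 × 50 = 813.6 + 164 + 4 = 981.6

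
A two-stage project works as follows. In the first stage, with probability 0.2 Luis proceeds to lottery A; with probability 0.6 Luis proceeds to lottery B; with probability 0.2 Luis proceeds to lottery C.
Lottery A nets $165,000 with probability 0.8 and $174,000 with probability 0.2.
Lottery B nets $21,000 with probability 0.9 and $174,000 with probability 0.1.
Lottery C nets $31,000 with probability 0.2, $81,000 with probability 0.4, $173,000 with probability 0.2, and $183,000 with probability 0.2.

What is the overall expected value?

EV(A) = 0.8 × 165000 + 0.2 × 174000 = 132000 + 34800 = 166800
EV(B) = 0.9 × 21000 + 0.1 × 174000 = 18900 + 17400 = 36300
EV(C) = 0.2 × 31000 + 0.4 × 81000 + 0.2 × 173000 + 0.2 × 183000 = 6200 + 32400 + 34600 + 36600 = 109800
Overall = 0.2 × 166800 + 0.6 × 36300 + 0.2 × 109800 = 33360 + 21780 + 21960 = 77100

$77,100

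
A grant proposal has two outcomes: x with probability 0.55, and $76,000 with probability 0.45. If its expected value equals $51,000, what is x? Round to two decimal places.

0.55·x + 0.45·76000 = 51000
0.55·x = 51000 − 34200 = 16800
x = 16800 / 0.55 = 30545.4545

x = $30,545.45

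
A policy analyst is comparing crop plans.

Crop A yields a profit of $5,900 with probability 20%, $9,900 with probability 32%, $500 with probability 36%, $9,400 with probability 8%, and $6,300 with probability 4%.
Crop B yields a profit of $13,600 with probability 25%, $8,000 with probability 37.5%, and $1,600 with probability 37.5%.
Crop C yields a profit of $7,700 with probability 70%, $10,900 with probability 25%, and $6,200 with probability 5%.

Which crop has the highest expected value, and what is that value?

Crop C ($8,425)

Crop A = 0.2 × 5900 + 0.32 × 9900 + 0.36 × 500 + 0.08 × 9400 + 0.04 × 6300 = 1180 + 3168 + 180 + 752 + 252 = 5532
Crop B = 0.25 × 13600 + 0.375 × 8000 + 0.375 × 1600 = 3400 + 3000 + 600 = 7000
Crop C = 0.7 × 7700 + 0.25 × 10900 + 0.05 × 6200 = 5390 + 2725 + 310 = 8425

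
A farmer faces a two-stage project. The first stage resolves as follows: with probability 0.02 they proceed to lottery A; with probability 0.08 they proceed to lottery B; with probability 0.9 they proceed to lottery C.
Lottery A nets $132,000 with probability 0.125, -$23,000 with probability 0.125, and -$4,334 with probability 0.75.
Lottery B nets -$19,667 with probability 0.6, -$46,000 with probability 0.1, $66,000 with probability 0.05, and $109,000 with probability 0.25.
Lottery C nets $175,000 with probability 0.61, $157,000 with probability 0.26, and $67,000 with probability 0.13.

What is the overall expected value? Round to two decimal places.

$141,991.47

EV(A) = 0.125 × 132000 + 0.125 × (-23000) + 0.75 × (-4334) = 16500 − 2875 − 3250.5 = 10374.5
EV(B) = 0.6 × (-19667) + 0.1 × (-46000) + 0.05 × 66000 + 0.25 × 109000 = -11800.2 − 4600 + 3300 + 27250 = 14149.8
EV(C) = 0.61 × 175000 + 0.26 × 157000 + 0.13 × 67000 = 106750 + 40820 + 8710 = 156280
Overall = 0.02 × 10374.5 + 0.08 × 14149.8 + 0.9 × 156280 = 207.49 + 1131.984 + 140652 = 141991.474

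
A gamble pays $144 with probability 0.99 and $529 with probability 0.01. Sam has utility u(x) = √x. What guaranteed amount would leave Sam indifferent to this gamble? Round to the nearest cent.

$146.65

E[u] = 0.99·√144 + 0.01·√529 = 0.99·12 + 0.01·23 = 12.11
CE = (12.11)² = 146.6521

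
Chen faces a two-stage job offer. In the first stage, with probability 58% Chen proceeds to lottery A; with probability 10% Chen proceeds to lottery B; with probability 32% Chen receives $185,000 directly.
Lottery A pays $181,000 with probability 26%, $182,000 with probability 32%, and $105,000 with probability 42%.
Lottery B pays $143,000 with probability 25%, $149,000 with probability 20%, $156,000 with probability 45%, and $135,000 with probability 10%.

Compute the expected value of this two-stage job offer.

EV(A) = 0.26 × 181000 + 0.32 × 182000 + 0.42 × 105000 = 47060 + 58240 + 44100 = 149400
EV(B) = 0.25 × 143000 + 0.2 × 149000 + 0.45 × 156000 + 0.1 × 135000 = 35750 + 29800 + 70200 + 13500 = 149250
Branch C: 185000 (certain)
Overall = 0.58 × 149400 + 0.1 × 149250 + 0.32 × 185000 = 86652 + 14925 + 59200 = 160777

$160,777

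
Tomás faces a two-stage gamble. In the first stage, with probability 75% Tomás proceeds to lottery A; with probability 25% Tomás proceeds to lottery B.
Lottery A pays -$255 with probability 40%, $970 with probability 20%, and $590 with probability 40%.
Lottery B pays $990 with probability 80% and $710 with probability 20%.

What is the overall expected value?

$479.50

EV(A) = 0.4 × (-255) + 0.2 × 970 + 0.4 × 590 = -102 + 194 + 236 = 328
EV(B) = 0.8 × 990 + 0.2 × 710 = 792 + 142 = 934
Overall = 0.75 × 328 + 0.25 × 934 = 246 + 233.5 = 479.5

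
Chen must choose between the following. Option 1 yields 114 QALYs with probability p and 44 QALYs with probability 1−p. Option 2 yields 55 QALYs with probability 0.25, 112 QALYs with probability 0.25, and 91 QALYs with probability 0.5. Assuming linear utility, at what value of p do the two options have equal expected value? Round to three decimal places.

EV(Option 2) = 0.25 × 55 + 0.25 × 112 + 0.5 × 91 = 13.75 + 28 + 45.5 = 87.25
p·114 + (1−p)·44 = 87.25
70p + 44 = 87.25
p = (87.25 − 44) / 70

p = 0.618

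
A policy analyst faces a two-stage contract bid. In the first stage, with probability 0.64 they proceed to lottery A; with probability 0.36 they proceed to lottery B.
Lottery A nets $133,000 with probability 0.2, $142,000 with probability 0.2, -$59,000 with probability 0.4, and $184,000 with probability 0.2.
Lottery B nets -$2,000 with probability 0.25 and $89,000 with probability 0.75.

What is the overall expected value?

$67,498

EV(A) = 0.2 × 133000 + 0.2 × 142000 + 0.4 × (-59000) + 0.2 × 184000 = 26600 + 28400 − 23600 + 36800 = 68200
EV(B) = 0.25 × (-2000) + 0.75 × 89000 = -500 + 66750 = 66250
Overall = 0.64 × 68200 + 0.36 × 66250 = 43648 + 23850 = 67498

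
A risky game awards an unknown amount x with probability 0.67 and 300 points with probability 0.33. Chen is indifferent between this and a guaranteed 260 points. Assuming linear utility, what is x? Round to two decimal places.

x = 240.30 points

0.67·x + 0.33·300 = 260
0.67·x = 260 − 99 = 161
x = 161 / 0.67 = 240.2985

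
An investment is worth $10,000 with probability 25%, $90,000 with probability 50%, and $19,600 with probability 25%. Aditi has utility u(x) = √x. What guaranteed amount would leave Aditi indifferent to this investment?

E[u] = 0.25·√10000 + 0.5·√90000 + 0.25·√19600 = 0.25·100 + 0.5·300 + 0.25·140 = 210
CE = (210)² = 44100

$44,100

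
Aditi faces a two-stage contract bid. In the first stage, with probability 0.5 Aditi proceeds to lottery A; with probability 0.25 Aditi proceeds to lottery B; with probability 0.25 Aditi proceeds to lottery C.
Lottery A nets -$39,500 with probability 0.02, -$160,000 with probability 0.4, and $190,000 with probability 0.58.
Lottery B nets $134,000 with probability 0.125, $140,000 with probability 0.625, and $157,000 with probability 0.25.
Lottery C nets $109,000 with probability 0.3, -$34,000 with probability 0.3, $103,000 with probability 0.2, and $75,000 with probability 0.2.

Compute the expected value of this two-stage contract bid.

$73,105

EV(A) = 0.02 × (-39500) + 0.4 × (-160000) + 0.58 × 190000 = -790 − 64000 + 110200 = 45410
EV(B) = 0.125 × 134000 + 0.625 × 140000 + 0.25 × 157000 = 16750 + 87500 + 39250 = 143500
EV(C) = 0.3 × 109000 + 0.3 × (-34000) + 0.2 × 103000 + 0.2 × 75000 = 32700 − 10200 + 20600 + 15000 = 58100
Overall = 0.5 × 45410 + 0.25 × 143500 + 0.25 × 58100 = 22705 + 35875 + 14525 = 73105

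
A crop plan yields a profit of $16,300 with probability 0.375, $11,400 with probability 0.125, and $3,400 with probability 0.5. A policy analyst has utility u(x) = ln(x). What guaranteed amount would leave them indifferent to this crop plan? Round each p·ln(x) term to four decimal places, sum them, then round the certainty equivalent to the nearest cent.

$7,119.55

E[u] = 0.375·ln(16300) + 0.125·ln(11400) + 0.5·ln(3400) = 3.6371 + 1.1677 + 4.0658 = 8.8706
CE = e^8.8706 ≈ 7119.55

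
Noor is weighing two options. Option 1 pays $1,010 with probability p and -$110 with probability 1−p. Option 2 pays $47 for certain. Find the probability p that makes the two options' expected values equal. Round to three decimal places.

p = 0.140

p·1010 + (1−p)·(-110) = 47
1120p − 110 = 47
p = (47 + 110) / 1120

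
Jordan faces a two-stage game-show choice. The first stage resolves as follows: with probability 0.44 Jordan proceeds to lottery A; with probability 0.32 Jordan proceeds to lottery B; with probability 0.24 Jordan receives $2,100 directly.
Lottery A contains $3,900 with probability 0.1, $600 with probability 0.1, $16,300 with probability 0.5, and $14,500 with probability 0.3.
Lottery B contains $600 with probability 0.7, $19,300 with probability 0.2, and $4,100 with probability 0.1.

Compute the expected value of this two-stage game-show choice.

EV(A) = 0.1 × 3900 + 0.1 × 600 + 0.5 × 16300 + 0.3 × 14500 = 390 + 60 + 8150 + 4350 = 12950
EV(B) = 0.7 × 600 + 0.2 × 19300 + 0.1 × 4100 = 420 + 3860 + 410 = 4690
Branch C: 2100 (certain)
Overall = 0.44 × 12950 + 0.32 × 4690 + 0.24 × 2100 = 5698 + 1500.8 + 504 = 7702.8

$7,702.80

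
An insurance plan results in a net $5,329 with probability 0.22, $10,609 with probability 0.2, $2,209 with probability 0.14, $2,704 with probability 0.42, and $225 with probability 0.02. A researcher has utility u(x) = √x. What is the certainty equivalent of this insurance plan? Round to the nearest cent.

E[u] = 0.22·√5329 + 0.2·√10609 + 0.14·√2209 + 0.42·√2704 + 0.02·√225 = 0.22·73 + 0.2·103 + 0.14·47 + 0.42·52 + 0.02·15 = 65.38
CE = (65.38)² = 4274.5444

$4,274.54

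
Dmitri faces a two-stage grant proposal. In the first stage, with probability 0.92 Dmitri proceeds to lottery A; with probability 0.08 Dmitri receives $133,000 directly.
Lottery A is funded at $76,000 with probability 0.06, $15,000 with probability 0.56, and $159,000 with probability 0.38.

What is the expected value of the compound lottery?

EV(A) = 0.06 × 76000 + 0.56 × 15000 + 0.38 × 159000 = 4560 + 8400 + 60420 = 73380
Branch B: 133000 (certain)
Overall = 0.92 × 73380 + 0.08 × 133000 = 67509.6 + 10640 = 78149.6

$78,149.60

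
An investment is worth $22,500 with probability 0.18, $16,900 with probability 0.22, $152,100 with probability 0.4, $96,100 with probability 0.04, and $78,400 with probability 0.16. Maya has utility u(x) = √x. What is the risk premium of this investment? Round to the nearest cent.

$12,742.56

E[u] = 0.18·√22500 + 0.22·√16900 + 0.4·√152100 + 0.04·√96100 + 0.16·√78400 = 0.18·150 + 0.22·130 + 0.4·390 + 0.04·310 + 0.16·280 = 268.8
CE = (268.8)² = 72253.44
Risk premium = EV − CE = 84996 − 72253.44 = 12742.56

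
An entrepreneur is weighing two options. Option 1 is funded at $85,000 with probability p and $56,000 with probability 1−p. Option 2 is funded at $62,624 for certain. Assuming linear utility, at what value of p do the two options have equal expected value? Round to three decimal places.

p = 0.228

p·85000 + (1−p)·56000 = 62624
29000p + 56000 = 62624
p = (62624 − 56000) / 29000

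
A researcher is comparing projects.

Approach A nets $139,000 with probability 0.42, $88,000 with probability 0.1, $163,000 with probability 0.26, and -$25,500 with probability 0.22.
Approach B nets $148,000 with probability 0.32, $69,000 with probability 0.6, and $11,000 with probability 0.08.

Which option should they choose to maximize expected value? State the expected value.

Approach A = 0.42 × 139000 + 0.1 × 88000 + 0.26 × 163000 + 0.22 × (-25500) = 58380 + 8800 + 42380 − 5610 = 103950
Approach B = 0.32 × 148000 + 0.6 × 69000 + 0.08 × 11000 = 47360 + 41400 + 880 = 89640

Approach A ($103,950)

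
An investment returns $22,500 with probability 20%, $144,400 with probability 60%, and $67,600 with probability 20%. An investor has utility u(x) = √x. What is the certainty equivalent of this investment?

$96,100

E[u] = 0.2·√22500 + 0.6·√144400 + 0.2·√67600 = 0.2·150 + 0.6·380 + 0.2·260 = 310
CE = (310)² = 96100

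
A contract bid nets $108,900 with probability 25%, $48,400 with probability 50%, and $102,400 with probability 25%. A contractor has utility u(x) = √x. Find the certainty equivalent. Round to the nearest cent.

$74,256.25

E[u] = 0.25·√108900 + 0.5·√48400 + 0.25·√102400 = 0.25·330 + 0.5·220 + 0.25·320 = 272.5
CE = (272.5)² = 74256.25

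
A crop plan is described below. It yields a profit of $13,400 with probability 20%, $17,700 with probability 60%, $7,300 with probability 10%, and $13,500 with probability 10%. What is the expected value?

$15,380

EV = 0.2 × 13400 + 0.6 × 17700 + 0.1 × 7300 + 0.1 × 13500 = 2680 + 10620 + 730 + 1350 = 15380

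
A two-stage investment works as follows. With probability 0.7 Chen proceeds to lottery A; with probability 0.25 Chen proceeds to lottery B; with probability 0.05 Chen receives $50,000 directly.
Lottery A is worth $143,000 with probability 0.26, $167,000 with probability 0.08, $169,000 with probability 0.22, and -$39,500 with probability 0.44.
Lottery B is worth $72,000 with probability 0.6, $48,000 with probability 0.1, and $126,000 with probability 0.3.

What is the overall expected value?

EV(A) = 0.26 × 143000 + 0.08 × 167000 + 0.22 × 169000 + 0.44 × (-39500) = 37180 + 13360 + 37180 − 17380 = 70340
EV(B) = 0.6 × 72000 + 0.1 × 48000 + 0.3 × 126000 = 43200 + 4800 + 37800 = 85800
Branch C: 50000 (certain)
Overall = 0.7 × 70340 + 0.25 × 85800 + 0.05 × 50000 = 49238 + 21450 + 2500 = 73188

$73,188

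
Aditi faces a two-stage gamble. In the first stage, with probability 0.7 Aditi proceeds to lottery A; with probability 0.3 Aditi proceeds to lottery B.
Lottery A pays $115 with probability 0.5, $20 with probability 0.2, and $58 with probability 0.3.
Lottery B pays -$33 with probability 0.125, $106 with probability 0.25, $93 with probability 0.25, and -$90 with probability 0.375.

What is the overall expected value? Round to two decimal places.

$58.79

EV(A) = 0.5 × 115 + 0.2 × 20 + 0.3 × 58 = 57.5 + 4 + 17.4 = 78.9
EV(B) = 0.125 × (-33) + 0.25 × 106 + 0.25 × 93 + 0.375 × (-90) = -4.125 + 26.5 + 23.25 − 33.75 = 11.875
Overall = 0.7 × 78.9 + 0.3 × 11.875 = 55.23 + 3.5625 = 58.7925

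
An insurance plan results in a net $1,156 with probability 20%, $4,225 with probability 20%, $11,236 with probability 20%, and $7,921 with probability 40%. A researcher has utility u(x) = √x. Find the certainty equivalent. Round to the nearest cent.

$5,867.56

E[u] = 0.2·√1156 + 0.2·√4225 + 0.2·√11236 + 0.4·√7921 = 0.2·34 + 0.2·65 + 0.2·106 + 0.4·89 = 76.6
CE = (76.6)² = 5867.56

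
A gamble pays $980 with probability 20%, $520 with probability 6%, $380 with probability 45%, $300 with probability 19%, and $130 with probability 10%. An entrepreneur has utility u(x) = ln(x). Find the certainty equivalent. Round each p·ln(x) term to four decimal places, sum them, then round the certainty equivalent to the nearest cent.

$401.94

E[u] = 0.2·ln(980) + 0.06·ln(520) + 0.45·ln(380) + 0.19·ln(300) + 0.1·ln(130) = 1.3775 + 0.3752 + 2.6731 + 1.0837 + 0.4868 = 5.9963
CE = e^5.9963 ≈ 401.94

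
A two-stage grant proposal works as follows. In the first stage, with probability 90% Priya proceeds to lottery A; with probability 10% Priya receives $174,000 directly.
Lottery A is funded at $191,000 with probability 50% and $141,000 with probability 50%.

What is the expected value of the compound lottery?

$166,800

EV(A) = 0.5 × 191000 + 0.5 × 141000 = 95500 + 70500 = 166000
Branch B: 174000 (certain)
Overall = 0.9 × 166000 + 0.1 × 174000 = 149400 + 17400 = 166800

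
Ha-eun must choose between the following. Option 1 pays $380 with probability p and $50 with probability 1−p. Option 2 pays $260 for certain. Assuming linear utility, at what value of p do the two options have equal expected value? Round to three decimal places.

p·380 + (1−p)·50 = 260
330p + 50 = 260
p = (260 − 50) / 330

p = 0.636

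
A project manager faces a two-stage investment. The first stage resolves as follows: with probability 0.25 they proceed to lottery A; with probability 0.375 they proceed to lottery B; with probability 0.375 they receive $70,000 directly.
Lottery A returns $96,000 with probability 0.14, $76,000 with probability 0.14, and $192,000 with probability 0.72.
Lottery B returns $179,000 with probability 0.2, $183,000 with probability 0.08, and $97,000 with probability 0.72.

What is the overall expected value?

EV(A) = 0.14 × 96000 + 0.14 × 76000 + 0.72 × 192000 = 13440 + 10640 + 138240 = 162320
EV(B) = 0.2 × 179000 + 0.08 × 183000 + 0.72 × 97000 = 35800 + 14640 + 69840 = 120280
Branch C: 70000 (certain)
Overall = 0.25 × 162320 + 0.375 × 120280 + 0.375 × 70000 = 40580 + 45105 + 26250 = 111935

$111,935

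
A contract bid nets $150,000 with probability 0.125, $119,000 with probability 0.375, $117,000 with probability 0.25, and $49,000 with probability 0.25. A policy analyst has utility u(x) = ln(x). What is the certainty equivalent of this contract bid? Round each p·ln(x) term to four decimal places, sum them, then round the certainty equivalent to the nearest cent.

$97,713.99

E[u] = 0.125·ln(150000) + 0.375·ln(119000) + 0.25·ln(117000) + 0.25·ln(49000) = 1.4898 + 4.3826 + 2.9175 + 2.6999 = 11.4898
CE = e^11.4898 ≈ 97713.99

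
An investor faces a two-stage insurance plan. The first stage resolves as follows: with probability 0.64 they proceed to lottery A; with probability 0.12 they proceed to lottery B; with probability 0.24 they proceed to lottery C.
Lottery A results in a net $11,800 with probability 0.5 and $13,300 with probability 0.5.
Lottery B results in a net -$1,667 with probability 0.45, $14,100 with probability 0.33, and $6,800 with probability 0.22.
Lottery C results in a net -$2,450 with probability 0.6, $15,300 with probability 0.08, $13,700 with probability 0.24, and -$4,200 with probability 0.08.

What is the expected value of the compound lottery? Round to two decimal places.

$9,329.30

EV(A) = 0.5 × 11800 + 0.5 × 13300 = 5900 + 6650 = 12550
EV(B) = 0.45 × (-1667) + 0.33 × 14100 + 0.22 × 6800 = -750.15 + 4653 + 1496 = 5398.85
EV(C) = 0.6 × (-2450) + 0.08 × 15300 + 0.24 × 13700 + 0.08 × (-4200) = -1470 + 1224 + 3288 − 336 = 2706
Overall = 0.64 × 12550 + 0.12 × 5398.85 + 0.24 × 2706 = 8032 + 647.862 + 649.44 = 9329.302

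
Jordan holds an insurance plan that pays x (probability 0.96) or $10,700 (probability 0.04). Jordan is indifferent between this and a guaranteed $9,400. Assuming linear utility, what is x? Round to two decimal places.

x = $9,345.83

0.96·x + 0.04·10700 = 9400
0.96·x = 9400 − 428 = 8972
x = 8972 / 0.96 = 9345.8333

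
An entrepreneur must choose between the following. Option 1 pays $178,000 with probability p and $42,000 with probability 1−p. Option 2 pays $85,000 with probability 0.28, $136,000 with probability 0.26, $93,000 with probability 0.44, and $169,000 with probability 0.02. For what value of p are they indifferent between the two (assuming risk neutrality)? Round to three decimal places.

p = 0.452

EV(Option 2) = 0.28 × 85000 + 0.26 × 136000 + 0.44 × 93000 + 0.02 × 169000 = 23800 + 35360 + 40920 + 3380 = 103460
p·178000 + (1−p)·42000 = 103460
136000p + 42000 = 103460
p = (103460 − 42000) / 136000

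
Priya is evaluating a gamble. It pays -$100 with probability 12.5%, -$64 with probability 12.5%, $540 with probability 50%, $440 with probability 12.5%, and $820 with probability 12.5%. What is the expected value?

$407

EV = 0.125 × (-100) + 0.125 × (-64) + 0.5 × 540 + 0.125 × 440 + 0.125 × 820 = -12.5 − 8 + 270 + 55 + 102.5 = 407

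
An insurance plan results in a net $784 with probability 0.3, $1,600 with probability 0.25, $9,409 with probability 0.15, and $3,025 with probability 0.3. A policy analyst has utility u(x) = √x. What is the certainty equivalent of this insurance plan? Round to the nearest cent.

$2,445.30

E[u] = 0.3·√784 + 0.25·√1600 + 0.15·√9409 + 0.3·√3025 = 0.3·28 + 0.25·40 + 0.15·97 + 0.3·55 = 49.45
CE = (49.45)² = 2445.3025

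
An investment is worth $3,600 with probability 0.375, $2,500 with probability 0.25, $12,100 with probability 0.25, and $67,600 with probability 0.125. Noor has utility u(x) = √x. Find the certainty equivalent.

$9,025

E[u] = 0.375·√3600 + 0.25·√2500 + 0.25·√12100 + 0.125·√67600 = 0.375·60 + 0.25·50 + 0.25·110 + 0.125·260 = 95
CE = (95)² = 9025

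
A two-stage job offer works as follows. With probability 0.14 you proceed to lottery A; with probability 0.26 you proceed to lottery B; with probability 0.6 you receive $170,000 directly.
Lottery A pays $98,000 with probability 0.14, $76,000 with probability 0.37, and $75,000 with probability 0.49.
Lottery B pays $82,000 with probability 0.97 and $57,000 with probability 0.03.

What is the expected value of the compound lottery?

$134,127.60

EV(A) = 0.14 × 98000 + 0.37 × 76000 + 0.49 × 75000 = 13720 + 28120 + 36750 = 78590
EV(B) = 0.97 × 82000 + 0.03 × 57000 = 79540 + 1710 = 81250
Branch C: 170000 (certain)
Overall = 0.14 × 78590 + 0.26 × 81250 + 0.6 × 170000 = 11002.6 + 21125 + 102000 = 134127.6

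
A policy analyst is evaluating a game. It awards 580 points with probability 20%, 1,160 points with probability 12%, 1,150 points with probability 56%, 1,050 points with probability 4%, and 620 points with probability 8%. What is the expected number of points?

EV = 0.2 × 580 + 0.12 × 1160 + 0.56 × 1150 + 0.04 × 1050 + 0.08 × 620 = 116 + 139.2 + 644 + 42 + 49.6 = 990.8

990.8 points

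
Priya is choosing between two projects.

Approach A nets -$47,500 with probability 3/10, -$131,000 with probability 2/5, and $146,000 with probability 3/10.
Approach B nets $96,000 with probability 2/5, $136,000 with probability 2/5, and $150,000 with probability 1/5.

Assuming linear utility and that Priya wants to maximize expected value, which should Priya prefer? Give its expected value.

Approach A = 3/10 × (-47500) + 2/5 × (-131000) + 3/10 × 146000 = -14250 − 52400 + 43800 = -22850
Approach B = 2/5 × 96000 + 2/5 × 136000 + 1/5 × 150000 = 38400 + 54400 + 30000 = 122800

Approach B ($122,800)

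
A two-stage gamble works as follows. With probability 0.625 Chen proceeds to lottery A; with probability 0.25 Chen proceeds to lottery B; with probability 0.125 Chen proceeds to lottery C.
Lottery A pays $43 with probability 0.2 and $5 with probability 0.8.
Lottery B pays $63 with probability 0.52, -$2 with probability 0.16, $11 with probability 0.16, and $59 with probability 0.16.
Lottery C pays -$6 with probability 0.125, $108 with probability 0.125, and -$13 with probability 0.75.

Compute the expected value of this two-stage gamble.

$19.16

EV(A) = 0.2 × 43 + 0.8 × 5 = 8.6 + 4 = 12.6
EV(B) = 0.52 × 63 + 0.16 × (-2) + 0.16 × 11 + 0.16 × 59 = 32.76 − 0.32 + 1.76 + 9.44 = 43.64
EV(C) = 0.125 × (-6) + 0.125 × 108 + 0.75 × (-13) = -0.75 + 13.5 − 9.75 = 3
Overall = 0.625 × 12.6 + 0.25 × 43.64 + 0.125 × 3 = 7.875 + 10.91 + 0.375 = 19.16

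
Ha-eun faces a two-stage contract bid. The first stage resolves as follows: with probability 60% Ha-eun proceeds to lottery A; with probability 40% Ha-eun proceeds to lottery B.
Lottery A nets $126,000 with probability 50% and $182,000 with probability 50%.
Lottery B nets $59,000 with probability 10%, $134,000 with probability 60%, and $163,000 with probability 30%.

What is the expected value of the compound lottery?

$146,480

EV(A) = 0.5 × 126000 + 0.5 × 182000 = 63000 + 91000 = 154000
EV(B) = 0.1 × 59000 + 0.6 × 134000 + 0.3 × 163000 = 5900 + 80400 + 48900 = 135200
Overall = 0.6 × 154000 + 0.4 × 135200 = 92400 + 54080 = 146480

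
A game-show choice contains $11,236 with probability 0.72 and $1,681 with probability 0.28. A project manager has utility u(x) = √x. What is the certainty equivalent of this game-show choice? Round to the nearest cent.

E[u] = 0.72·√11236 + 0.28·√1681 = 0.72·106 + 0.28·41 = 87.8
CE = (87.8)² = 7708.84

$7,708.84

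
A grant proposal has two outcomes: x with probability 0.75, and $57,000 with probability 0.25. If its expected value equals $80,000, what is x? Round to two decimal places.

x = $87,666.67

0.75·x + 0.25·57000 = 80000
0.75·x = 80000 − 14250 = 65750
x = 65750 / 0.75 = 87666.6667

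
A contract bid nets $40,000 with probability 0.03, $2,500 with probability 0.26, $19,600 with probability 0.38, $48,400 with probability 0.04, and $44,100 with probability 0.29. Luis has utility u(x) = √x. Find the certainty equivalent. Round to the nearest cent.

E[u] = 0.03·√40000 + 0.26·√2500 + 0.38·√19600 + 0.04·√48400 + 0.29·√44100 = 0.03·200 + 0.26·50 + 0.38·140 + 0.04·220 + 0.29·210 = 141.9
CE = (141.9)² = 20135.61

$20,135.61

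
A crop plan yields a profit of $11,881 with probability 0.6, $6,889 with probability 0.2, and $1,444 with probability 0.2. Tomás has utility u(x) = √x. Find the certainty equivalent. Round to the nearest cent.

E[u] = 0.6·√11881 + 0.2·√6889 + 0.2·√1444 = 0.6·109 + 0.2·83 + 0.2·38 = 89.6
CE = (89.6)² = 8028.16

$8,028.16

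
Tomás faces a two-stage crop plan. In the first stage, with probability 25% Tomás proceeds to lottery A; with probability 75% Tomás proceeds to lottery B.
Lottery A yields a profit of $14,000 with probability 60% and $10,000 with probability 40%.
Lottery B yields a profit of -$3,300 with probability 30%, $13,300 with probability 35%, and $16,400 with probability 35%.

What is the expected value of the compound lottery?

EV(A) = 0.6 × 14000 + 0.4 × 10000 = 8400 + 4000 = 12400
EV(B) = 0.3 × (-3300) + 0.35 × 13300 + 0.35 × 16400 = -990 + 4655 + 5740 = 9405
Overall = 0.25 × 12400 + 0.75 × 9405 = 3100 + 7053.75 = 10153.75

$10,153.75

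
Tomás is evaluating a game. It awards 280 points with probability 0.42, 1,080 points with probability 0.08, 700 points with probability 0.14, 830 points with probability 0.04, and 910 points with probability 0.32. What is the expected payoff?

626.4 points

EV = 0.42 × 280 + 0.08 × 1080 + 0.14 × 700 + 0.04 × 830 + 0.32 × 910 = 117.6 + 86.4 + 98 + 33.2 + 291.2 = 626.4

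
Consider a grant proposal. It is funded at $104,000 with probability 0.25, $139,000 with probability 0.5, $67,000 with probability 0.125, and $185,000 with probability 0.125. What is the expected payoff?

$127,000

EV = 0.25 × 104000 + 0.5 × 139000 + 0.125 × 67000 + 0.125 × 185000 = 26000 + 69500 + 8375 + 23125 = 127000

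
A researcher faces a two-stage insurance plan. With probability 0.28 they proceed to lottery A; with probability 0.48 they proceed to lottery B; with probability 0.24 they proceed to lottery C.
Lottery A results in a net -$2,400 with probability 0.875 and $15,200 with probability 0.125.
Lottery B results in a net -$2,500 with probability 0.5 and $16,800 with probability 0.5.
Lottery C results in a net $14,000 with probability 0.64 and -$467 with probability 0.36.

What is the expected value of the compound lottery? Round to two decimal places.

EV(A) = 0.875 × (-2400) + 0.125 × 15200 = -2100 + 1900 = -200
EV(B) = 0.5 × (-2500) + 0.5 × 16800 = -1250 + 8400 = 7150
EV(C) = 0.64 × 14000 + 0.36 × (-467) = 8960 − 168.12 = 8791.88
Overall = 0.28 × (-200) + 0.48 × 7150 + 0.24 × 8791.88 = -56 + 3432 + 2110.0512 = 5486.0512

$5,486.05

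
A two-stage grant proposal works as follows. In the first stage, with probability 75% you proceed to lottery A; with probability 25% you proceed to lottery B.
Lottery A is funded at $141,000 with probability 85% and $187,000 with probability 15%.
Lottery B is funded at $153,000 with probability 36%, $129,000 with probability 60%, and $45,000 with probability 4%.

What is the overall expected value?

EV(A) = 0.85 × 141000 + 0.15 × 187000 = 119850 + 28050 = 147900
EV(B) = 0.36 × 153000 + 0.6 × 129000 + 0.04 × 45000 = 55080 + 77400 + 1800 = 134280
Overall = 0.75 × 147900 + 0.25 × 134280 = 110925 + 33570 = 144495

$144,495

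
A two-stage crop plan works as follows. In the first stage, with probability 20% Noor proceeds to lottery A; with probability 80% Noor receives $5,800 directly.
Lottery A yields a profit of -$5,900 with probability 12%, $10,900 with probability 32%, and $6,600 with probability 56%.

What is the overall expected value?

$5,935.20

EV(A) = 0.12 × (-5900) + 0.32 × 10900 + 0.56 × 6600 = -708 + 3488 + 3696 = 6476
Branch B: 5800 (certain)
Overall = 0.2 × 6476 + 0.8 × 5800 = 1295.2 + 4640 = 5935.2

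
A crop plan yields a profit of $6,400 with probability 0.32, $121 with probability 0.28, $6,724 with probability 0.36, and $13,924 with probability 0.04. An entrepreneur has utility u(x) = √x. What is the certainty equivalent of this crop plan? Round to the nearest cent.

$3,958.93

E[u] = 0.32·√6400 + 0.28·√121 + 0.36·√6724 + 0.04·√13924 = 0.32·80 + 0.28·11 + 0.36·82 + 0.04·118 = 62.92
CE = (62.92)² = 3958.9264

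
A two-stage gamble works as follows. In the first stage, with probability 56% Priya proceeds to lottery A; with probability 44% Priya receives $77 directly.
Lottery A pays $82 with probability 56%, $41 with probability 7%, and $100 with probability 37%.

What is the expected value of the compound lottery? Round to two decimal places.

$81.92

EV(A) = 0.56 × 82 + 0.07 × 41 + 0.37 × 100 = 45.92 + 2.87 + 37 = 85.79
Branch B: 77 (certain)
Overall = 0.56 × 85.79 + 0.44 × 77 = 48.0424 + 33.88 = 81.9224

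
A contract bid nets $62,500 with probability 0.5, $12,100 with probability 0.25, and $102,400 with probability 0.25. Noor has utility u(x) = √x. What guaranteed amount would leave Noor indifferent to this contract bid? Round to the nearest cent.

$54,056.25

E[u] = 0.5·√62500 + 0.25·√12100 + 0.25·√102400 = 0.5·250 + 0.25·110 + 0.25·320 = 232.5
CE = (232.5)² = 54056.25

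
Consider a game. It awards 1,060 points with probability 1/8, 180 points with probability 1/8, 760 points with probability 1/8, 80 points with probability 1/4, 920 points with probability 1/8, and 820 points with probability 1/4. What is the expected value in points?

590 points

EV = 1/8 × 1060 + 1/8 × 180 + 1/8 × 760 + 1/4 × 80 + 1/8 × 920 + 1/4 × 820 = 132.5 + 22.5 + 95 + 20 + 115 + 205 = 590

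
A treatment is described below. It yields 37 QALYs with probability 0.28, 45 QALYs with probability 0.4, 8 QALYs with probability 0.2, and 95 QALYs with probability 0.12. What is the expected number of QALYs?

EV = 0.28 × 37 + 0.4 × 45 + 0.2 × 8 + 0.12 × 95 = 10.36 + 18 + 1.6 + 11.4 = 41.36

41.36 QALYs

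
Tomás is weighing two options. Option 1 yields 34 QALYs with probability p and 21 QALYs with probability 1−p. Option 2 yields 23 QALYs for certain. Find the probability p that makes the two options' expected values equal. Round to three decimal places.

p = 0.154

p·34 + (1−p)·21 = 23
13p + 21 = 23
p = (23 − 21) / 13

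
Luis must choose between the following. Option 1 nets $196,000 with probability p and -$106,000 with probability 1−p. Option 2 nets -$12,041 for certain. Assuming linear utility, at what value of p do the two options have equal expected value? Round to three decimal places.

p = 0.311

p·196000 + (1−p)·(-106000) = -12041
302000p − 106000 = -12041
p = (-12041 + 106000) / 302000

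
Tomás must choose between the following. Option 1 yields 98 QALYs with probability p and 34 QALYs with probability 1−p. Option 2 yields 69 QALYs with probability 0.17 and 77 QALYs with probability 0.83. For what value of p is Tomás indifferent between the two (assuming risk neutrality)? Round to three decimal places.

EV(Option 2) = 0.17 × 69 + 0.83 × 77 = 11.73 + 63.91 = 75.64
p·98 + (1−p)·34 = 75.64
64p + 34 = 75.64
p = (75.64 − 34) / 64

p = 0.651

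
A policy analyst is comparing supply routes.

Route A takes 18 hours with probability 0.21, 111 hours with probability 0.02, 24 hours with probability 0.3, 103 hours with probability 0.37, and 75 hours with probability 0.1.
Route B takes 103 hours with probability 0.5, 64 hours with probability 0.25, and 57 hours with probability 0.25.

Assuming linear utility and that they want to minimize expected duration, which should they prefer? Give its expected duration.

Route A = 0.21 × 18 + 0.02 × 111 + 0.3 × 24 + 0.37 × 103 + 0.1 × 75 = 3.78 + 2.22 + 7.2 + 38.11 + 7.5 = 58.81
Route B = 0.5 × 103 + 0.25 × 64 + 0.25 × 57 = 51.5 + 16 + 14.25 = 81.75

Route A (58.81 hours)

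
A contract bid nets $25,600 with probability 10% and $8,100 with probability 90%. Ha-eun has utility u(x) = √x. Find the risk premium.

$441

E[u] = 0.1·√25600 + 0.9·√8100 = 0.1·160 + 0.9·90 = 97
CE = (97)² = 9409
Risk premium = EV − CE = 9850 − 9409 = 441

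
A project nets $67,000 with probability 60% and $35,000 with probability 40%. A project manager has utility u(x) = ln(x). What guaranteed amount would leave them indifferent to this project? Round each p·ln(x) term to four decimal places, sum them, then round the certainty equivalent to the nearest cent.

E[u] = 0.6·ln(67000) + 0.4·ln(35000) = 6.6675 + 4.1852 = 10.8527
CE = e^10.8527 ≈ 51673.48

$51,673.48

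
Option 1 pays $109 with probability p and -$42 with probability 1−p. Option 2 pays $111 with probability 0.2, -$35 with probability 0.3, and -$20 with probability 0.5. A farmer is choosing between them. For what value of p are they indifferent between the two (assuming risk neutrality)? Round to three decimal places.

EV(Option 2) = 0.2 × 111 + 0.3 × (-35) + 0.5 × (-20) = 22.2 − 10.5 − 10 = 1.7
p·109 + (1−p)·(-42) = 1.7
151p − 42 = 1.7
p = (1.7 + 42) / 151

p = 0.289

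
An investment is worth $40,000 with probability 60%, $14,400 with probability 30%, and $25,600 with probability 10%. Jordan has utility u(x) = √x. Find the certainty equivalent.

$29,584

E[u] = 0.6·√40000 + 0.3·√14400 + 0.1·√25600 = 0.6·200 + 0.3·120 + 0.1·160 = 172
CE = (172)² = 29584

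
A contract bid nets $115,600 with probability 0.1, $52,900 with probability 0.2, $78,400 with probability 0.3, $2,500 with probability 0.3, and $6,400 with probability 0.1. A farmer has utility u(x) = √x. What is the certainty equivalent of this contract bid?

E[u] = 0.1·√115600 + 0.2·√52900 + 0.3·√78400 + 0.3·√2500 + 0.1·√6400 = 0.1·340 + 0.2·230 + 0.3·280 + 0.3·50 + 0.1·80 = 187
CE = (187)² = 34969

$34,969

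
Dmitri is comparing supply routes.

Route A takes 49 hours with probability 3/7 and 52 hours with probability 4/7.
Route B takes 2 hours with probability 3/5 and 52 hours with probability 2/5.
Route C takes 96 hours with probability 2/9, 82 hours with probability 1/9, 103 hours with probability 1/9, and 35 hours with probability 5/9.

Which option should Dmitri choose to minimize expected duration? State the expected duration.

Route B (22 hours)

Route A = 3/7 × 49 + 4/7 × 52 = 21 + 29.7143 = 50.7143
Route B = 3/5 × 2 + 2/5 × 52 = 1.2 + 20.8 = 22
Route C = 2/9 × 96 + 1/9 × 82 + 1/9 × 103 + 5/9 × 35 = 21.3333 + 9.1111 + 11.4444 + 19.4444 = 61.3333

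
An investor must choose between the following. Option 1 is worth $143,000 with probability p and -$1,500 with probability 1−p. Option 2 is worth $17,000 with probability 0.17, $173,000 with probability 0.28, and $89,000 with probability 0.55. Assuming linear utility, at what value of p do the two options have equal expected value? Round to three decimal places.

p = 0.704

EV(Option 2) = 0.17 × 17000 + 0.28 × 173000 + 0.55 × 89000 = 2890 + 48440 + 48950 = 100280
p·143000 + (1−p)·(-1500) = 100280
144500p − 1500 = 100280
p = (100280 + 1500) / 144500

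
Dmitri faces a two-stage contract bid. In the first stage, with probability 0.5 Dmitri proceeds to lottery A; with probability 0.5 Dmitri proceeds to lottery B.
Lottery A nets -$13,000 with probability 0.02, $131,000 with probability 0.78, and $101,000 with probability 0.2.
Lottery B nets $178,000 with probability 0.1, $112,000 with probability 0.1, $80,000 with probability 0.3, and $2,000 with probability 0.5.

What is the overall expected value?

EV(A) = 0.02 × (-13000) + 0.78 × 131000 + 0.2 × 101000 = -260 + 102180 + 20200 = 122120
EV(B) = 0.1 × 178000 + 0.1 × 112000 + 0.3 × 80000 + 0.5 × 2000 = 17800 + 11200 + 24000 + 1000 = 54000
Overall = 0.5 × 122120 + 0.5 × 54000 = 61060 + 27000 = 88060

$88,060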